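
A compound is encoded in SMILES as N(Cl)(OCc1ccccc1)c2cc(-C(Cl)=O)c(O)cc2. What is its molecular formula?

Heavy atoms from the SMILES: 14 C, 2 Cl, 1 N, 3 O.
Implicit hydrogens by atom environment:
  8 × C (aromatic): 1 H each → 8
  4 × C (aromatic): no H
  2 × Cl: no H
  2 × O: no H
  1 × C: 2 H
  1 × C: no H
  1 × N: no H
  1 × O: 1 H
  Total hydrogens = 11.
Molecular formula: C14H11Cl2NO3

C14H11Cl2NO3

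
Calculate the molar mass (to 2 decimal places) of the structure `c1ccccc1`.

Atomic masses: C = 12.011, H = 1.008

Molecular formula: C6H6.
M = 6×12.011 + 6×1.008 = 78.11 g/mol.

78.11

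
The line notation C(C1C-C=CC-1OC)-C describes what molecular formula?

C8H14O

Heavy atoms from the SMILES: 8 C, 1 O.
Implicit hydrogens by atom environment:
  4 × C: 1 H each → 4
  2 × C: 3 H each → 6
  2 × C: 2 H each → 4
  1 × O: no H
  Total hydrogens = 14.
Molecular formula: C8H14O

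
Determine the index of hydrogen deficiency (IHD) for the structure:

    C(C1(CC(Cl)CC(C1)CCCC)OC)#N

3

Molecular formula from the SMILES: C12H20ClNO.
DoU = (2C + 2 + N − H − X)/2 = (2·12 + 2 + 1 − 20 − 1)/2 = 6/2 = 3.
(Structurally: 1 ring(s) + 2 π bond(s) = 3.)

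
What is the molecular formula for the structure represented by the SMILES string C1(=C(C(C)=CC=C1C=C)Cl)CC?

C11H13Cl

Heavy atoms from the SMILES: 11 C, 1 Cl.
Implicit hydrogens by atom environment:
  4 × C (aromatic): no H
  2 × C: 3 H each → 6
  2 × C: 2 H each → 4
  2 × C (aromatic): 1 H each → 2
  1 × C: 1 H
  1 × Cl: no H
  Total hydrogens = 13.
Molecular formula: C11H13Cl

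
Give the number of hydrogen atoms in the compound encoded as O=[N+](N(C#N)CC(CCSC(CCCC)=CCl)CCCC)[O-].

Hydrogens are implicit in SMILES; fill each atom to its normal valence:
  9 × C: 2 H each → 18
  2 × C: 3 H each → 6
  2 × C: 1 H each → 2
  2 × C: no H
  2 × N: no H
  1 × Cl: no H
  1 × N (charge +1): no H
  1 × O: no H
  1 × O (charge -1): no H
  1 × S: no H
  Total hydrogens = 26.

26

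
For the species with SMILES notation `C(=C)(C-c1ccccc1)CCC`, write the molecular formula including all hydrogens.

Heavy atoms from the SMILES: 12 C.
Implicit hydrogens by atom environment:
  5 × C (aromatic): 1 H each → 5
  4 × C: 2 H each → 8
  1 × C: 3 H
  1 × C: no H
  1 × C (aromatic): no H
  Total hydrogens = 16.
Molecular formula: C12H16

C12H16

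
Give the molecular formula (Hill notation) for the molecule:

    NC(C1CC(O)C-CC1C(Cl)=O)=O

C8H12ClNO3

Heavy atoms from the SMILES: 8 C, 1 Cl, 1 N, 3 O.
Implicit hydrogens by atom environment:
  3 × C: 2 H each → 6
  3 × C: 1 H each → 3
  2 × C: no H
  2 × O: no H
  1 × Cl: no H
  1 × N: 2 H
  1 × O: 1 H
  Total hydrogens = 12.
Molecular formula: C8H12ClNO3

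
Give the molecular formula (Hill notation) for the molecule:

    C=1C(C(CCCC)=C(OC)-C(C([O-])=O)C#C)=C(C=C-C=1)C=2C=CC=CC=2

Heavy atoms from the SMILES: 23 C, 3 O.
Implicit hydrogens by atom environment:
  9 × C (aromatic): 1 H each → 9
  4 × C: no H
  3 × C: 2 H each → 6
  3 × C (aromatic): no H
  2 × C: 3 H each → 6
  2 × C: 1 H each → 2
  2 × O: no H
  1 × O (charge -1): no H
  Total hydrogens = 23.
Net charge -1.
Molecular formula: C23H23O3-

C23H23O3-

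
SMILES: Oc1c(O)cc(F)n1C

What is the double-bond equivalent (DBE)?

3

Molecular formula from the SMILES: C5H6FNO2.
DoU = (2C + 2 + N − H − X)/2 = (2·5 + 2 + 1 − 6 − 1)/2 = 6/2 = 3.
(Structurally: 1 ring(s) + 2 π bond(s) = 3.)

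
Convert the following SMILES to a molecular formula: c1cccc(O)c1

C6H6O

Heavy atoms from the SMILES: 6 C, 1 O.
Implicit hydrogens by atom environment:
  5 × C (aromatic): 1 H each → 5
  1 × C (aromatic): no H
  1 × O: 1 H
  Total hydrogens = 6.
Molecular formula: C6H6O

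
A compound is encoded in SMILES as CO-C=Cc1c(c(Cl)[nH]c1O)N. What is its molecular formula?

C7H9ClN2O2

Heavy atoms from the SMILES: 7 C, 1 Cl, 2 N, 2 O.
Implicit hydrogens by atom environment:
  4 × C (aromatic): no H
  2 × C: 1 H each → 2
  1 × C: 3 H
  1 × Cl: no H
  1 × N: 2 H
  1 × N (aromatic): 1 H
  1 × O: 1 H
  1 × O: no H
  Total hydrogens = 9.
Molecular formula: C7H9ClN2O2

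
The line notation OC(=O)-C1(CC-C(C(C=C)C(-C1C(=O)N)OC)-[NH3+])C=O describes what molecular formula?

C13H21N2O5+

Heavy atoms from the SMILES: 13 C, 2 N, 5 O.
Implicit hydrogens by atom environment:
  6 × C: 1 H each → 6
  4 × O: no H
  3 × C: 2 H each → 6
  3 × C: no H
  1 × C: 3 H
  1 × N (charge +1): 3 H
  1 × N: 2 H
  1 × O: 1 H
  Total hydrogens = 21.
Net charge +1.
Molecular formula: C13H21N2O5+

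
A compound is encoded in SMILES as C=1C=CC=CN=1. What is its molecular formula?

C5H5N

Heavy atoms from the SMILES: 5 C, 1 N.
Implicit hydrogens by atom environment:
  5 × C (aromatic): 1 H each → 5
  1 × N (aromatic): no H
  Total hydrogens = 5.
Molecular formula: C5H5N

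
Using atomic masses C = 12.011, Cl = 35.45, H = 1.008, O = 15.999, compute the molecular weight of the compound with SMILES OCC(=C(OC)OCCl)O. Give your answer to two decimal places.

168.57

Molecular formula: C5H9ClO4.
M = 5×12.011 + 1×35.45 + 9×1.008 + 4×15.999 = 168.57 g/mol.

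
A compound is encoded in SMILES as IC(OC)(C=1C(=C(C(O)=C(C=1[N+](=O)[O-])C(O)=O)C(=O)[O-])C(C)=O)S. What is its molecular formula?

Heavy atoms from the SMILES: 12 C, 1 I, 1 N, 9 O, 1 S.
Implicit hydrogens by atom environment:
  6 × C (aromatic): no H
  5 × O: no H
  4 × C: no H
  2 × C: 3 H each → 6
  2 × O: 1 H each → 2
  2 × O (charge -1): no H
  1 × I: no H
  1 × N (charge +1): no H
  1 × S: 1 H
  Total hydrogens = 9.
Net charge -1.
Molecular formula: C12H9INO9S-

C12H9INO9S-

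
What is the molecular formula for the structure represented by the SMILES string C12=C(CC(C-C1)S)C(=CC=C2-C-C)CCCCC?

C17H26S

Heavy atoms from the SMILES: 17 C, 1 S.
Implicit hydrogens by atom environment:
  8 × C: 2 H each → 16
  4 × C (aromatic): no H
  2 × C: 3 H each → 6
  2 × C (aromatic): 1 H each → 2
  1 × C: 1 H
  1 × S: 1 H
  Total hydrogens = 26.
Molecular formula: C17H26S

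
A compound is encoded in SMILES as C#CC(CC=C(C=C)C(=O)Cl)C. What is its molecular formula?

Heavy atoms from the SMILES: 10 C, 1 Cl, 1 O.
Implicit hydrogens by atom environment:
  4 × C: 1 H each → 4
  3 × C: no H
  2 × C: 2 H each → 4
  1 × C: 3 H
  1 × Cl: no H
  1 × O: no H
  Total hydrogens = 11.
Molecular formula: C10H11ClO

C10H11ClO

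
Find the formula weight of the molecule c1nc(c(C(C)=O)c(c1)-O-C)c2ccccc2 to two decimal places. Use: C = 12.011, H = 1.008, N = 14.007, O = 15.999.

227.26

Molecular formula: C14H13NO2.
M = 14×12.011 + 13×1.008 + 1×14.007 + 2×15.999 = 227.26 g/mol.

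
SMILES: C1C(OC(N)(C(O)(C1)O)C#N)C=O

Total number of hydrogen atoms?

10

Hydrogens are implicit in SMILES; fill each atom to its normal valence:
  3 × C: no H
  2 × C: 2 H each → 4
  2 × C: 1 H each → 2
  2 × O: 1 H each → 2
  2 × O: no H
  1 × N: 2 H
  1 × N: no H
  Total hydrogens = 10.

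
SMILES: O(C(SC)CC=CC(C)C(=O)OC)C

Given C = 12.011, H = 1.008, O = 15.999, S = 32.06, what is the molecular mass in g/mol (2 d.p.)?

Molecular formula: C10H18O3S.
M = 10×12.011 + 18×1.008 + 3×15.999 + 1×32.06 = 218.31 g/mol.

218.31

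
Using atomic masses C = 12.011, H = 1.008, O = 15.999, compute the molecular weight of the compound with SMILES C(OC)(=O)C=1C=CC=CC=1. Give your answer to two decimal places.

136.15

Molecular formula: C8H8O2.
M = 8×12.011 + 8×1.008 + 2×15.999 = 136.15 g/mol.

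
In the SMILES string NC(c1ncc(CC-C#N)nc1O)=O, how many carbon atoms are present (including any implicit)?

8

The symbol for carbon appears 8 times in the SMILES. Lowercase c denotes aromatic carbon and counts toward C.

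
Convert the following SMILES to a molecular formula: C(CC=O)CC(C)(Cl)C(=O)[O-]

C7H10ClO3-

Heavy atoms from the SMILES: 7 C, 1 Cl, 3 O.
Implicit hydrogens by atom environment:
  3 × C: 2 H each → 6
  2 × C: no H
  2 × O: no H
  1 × C: 3 H
  1 × C: 1 H
  1 × Cl: no H
  1 × O (charge -1): no H
  Total hydrogens = 10.
Net charge -1.
Molecular formula: C7H10ClO3-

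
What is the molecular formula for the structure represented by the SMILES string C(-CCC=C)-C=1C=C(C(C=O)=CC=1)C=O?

C13H14O2

Heavy atoms from the SMILES: 13 C, 2 O.
Implicit hydrogens by atom environment:
  4 × C: 2 H each → 8
  3 × C (aromatic): 1 H each → 3
  3 × C: 1 H each → 3
  3 × C (aromatic): no H
  2 × O: no H
  Total hydrogens = 14.
Molecular formula: C13H14O2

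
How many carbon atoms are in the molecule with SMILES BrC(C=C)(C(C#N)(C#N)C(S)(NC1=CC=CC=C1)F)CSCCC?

The symbol for carbon appears 17 times in the SMILES.

17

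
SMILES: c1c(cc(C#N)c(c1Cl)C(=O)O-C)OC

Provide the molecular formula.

C10H8ClNO3

Heavy atoms from the SMILES: 10 C, 1 Cl, 1 N, 3 O.
Implicit hydrogens by atom environment:
  4 × C (aromatic): no H
  3 × O: no H
  2 × C: 3 H each → 6
  2 × C (aromatic): 1 H each → 2
  2 × C: no H
  1 × Cl: no H
  1 × N: no H
  Total hydrogens = 8.
Molecular formula: C10H8ClNO3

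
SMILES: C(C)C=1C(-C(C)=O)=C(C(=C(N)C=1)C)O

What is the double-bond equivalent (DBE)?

Molecular formula from the SMILES: C11H15NO2.
DoU = (2C + 2 + N − H − X)/2 = (2·11 + 2 + 1 − 15 − 0)/2 = 10/2 = 5.
(Structurally: 1 ring(s) + 4 π bond(s) = 5.)

5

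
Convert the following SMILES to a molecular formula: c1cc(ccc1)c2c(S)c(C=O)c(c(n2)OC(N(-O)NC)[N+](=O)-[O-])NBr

C14H14BrN5O5S

Heavy atoms from the SMILES: 1 Br, 14 C, 5 N, 5 O, 1 S.
Implicit hydrogens by atom environment:
  6 × C (aromatic): no H
  5 × C (aromatic): 1 H each → 5
  3 × O: no H
  2 × C: 1 H each → 2
  2 × N: 1 H each → 2
  1 × Br: no H
  1 × C: 3 H
  1 × N (aromatic): no H
  1 × N (charge +1): no H
  1 × N: no H
  1 × O: 1 H
  1 × O (charge -1): no H
  1 × S: 1 H
  Total hydrogens = 14.
Molecular formula: C14H14BrN5O5S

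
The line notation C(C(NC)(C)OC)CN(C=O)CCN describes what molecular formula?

C9H21N3O2

Heavy atoms from the SMILES: 9 C, 3 N, 2 O.
Implicit hydrogens by atom environment:
  4 × C: 2 H each → 8
  3 × C: 3 H each → 9
  2 × O: no H
  1 × C: 1 H
  1 × C: no H
  1 × N: 2 H
  1 × N: 1 H
  1 × N: no H
  Total hydrogens = 21.
Molecular formula: C9H21N3O2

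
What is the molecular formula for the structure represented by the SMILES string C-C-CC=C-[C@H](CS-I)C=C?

Heavy atoms from the SMILES: 9 C, 1 I, 1 S.
Implicit hydrogens by atom environment:
  4 × C: 2 H each → 8
  4 × C: 1 H each → 4
  1 × C: 3 H
  1 × I: no H
  1 × S: no H
  Total hydrogens = 15.
Molecular formula: C9H15IS

C9H15IS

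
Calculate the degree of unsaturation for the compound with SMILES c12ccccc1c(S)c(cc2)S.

Molecular formula from the SMILES: C10H8S2.
DoU = (2C + 2 + N − H − X)/2 = (2·10 + 2 + 0 − 8 − 0)/2 = 14/2 = 7.
(Structurally: 2 ring(s) + 5 π bond(s) = 7.)

7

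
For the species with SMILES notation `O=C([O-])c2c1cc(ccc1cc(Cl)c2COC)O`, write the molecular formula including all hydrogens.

C13H10ClO4-

Heavy atoms from the SMILES: 13 C, 1 Cl, 4 O.
Implicit hydrogens by atom environment:
  6 × C (aromatic): no H
  4 × C (aromatic): 1 H each → 4
  2 × O: no H
  1 × C: 3 H
  1 × C: 2 H
  1 × C: no H
  1 × Cl: no H
  1 × O: 1 H
  1 × O (charge -1): no H
  Total hydrogens = 10.
Net charge -1.
Molecular formula: C13H10ClO4-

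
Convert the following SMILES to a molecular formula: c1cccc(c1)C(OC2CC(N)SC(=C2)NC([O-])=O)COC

C15H19N2O4S-

Heavy atoms from the SMILES: 15 C, 2 N, 4 O, 1 S.
Implicit hydrogens by atom environment:
  5 × C (aromatic): 1 H each → 5
  4 × C: 1 H each → 4
  3 × O: no H
  2 × C: 2 H each → 4
  2 × C: no H
  1 × C: 3 H
  1 × C (aromatic): no H
  1 × N: 2 H
  1 × N: 1 H
  1 × O (charge -1): no H
  1 × S: no H
  Total hydrogens = 19.
Net charge -1.
Molecular formula: C15H19N2O4S-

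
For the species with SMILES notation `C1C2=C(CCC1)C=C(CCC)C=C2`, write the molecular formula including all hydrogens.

Heavy atoms from the SMILES: 13 C.
Implicit hydrogens by atom environment:
  6 × C: 2 H each → 12
  3 × C (aromatic): 1 H each → 3
  3 × C (aromatic): no H
  1 × C: 3 H
  Total hydrogens = 18.
Molecular formula: C13H18

C13H18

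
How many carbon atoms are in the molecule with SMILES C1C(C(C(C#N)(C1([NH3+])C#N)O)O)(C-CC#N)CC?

The symbol for carbon appears 12 times in the SMILES.

12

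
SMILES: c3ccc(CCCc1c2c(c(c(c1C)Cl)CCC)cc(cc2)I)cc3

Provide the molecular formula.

Heavy atoms from the SMILES: 23 C, 1 Cl, 1 I.
Implicit hydrogens by atom environment:
  8 × C (aromatic): 1 H each → 8
  8 × C (aromatic): no H
  5 × C: 2 H each → 10
  2 × C: 3 H each → 6
  1 × Cl: no H
  1 × I: no H
  Total hydrogens = 24.
Molecular formula: C23H24ClI

C23H24ClI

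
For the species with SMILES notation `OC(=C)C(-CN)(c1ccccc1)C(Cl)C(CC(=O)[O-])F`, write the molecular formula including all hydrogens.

C14H16ClFNO3-

Heavy atoms from the SMILES: 14 C, 1 Cl, 1 F, 1 N, 3 O.
Implicit hydrogens by atom environment:
  5 × C (aromatic): 1 H each → 5
  3 × C: 2 H each → 6
  3 × C: no H
  2 × C: 1 H each → 2
  1 × C (aromatic): no H
  1 × Cl: no H
  1 × F: no H
  1 × N: 2 H
  1 × O: 1 H
  1 × O: no H
  1 × O (charge -1): no H
  Total hydrogens = 16.
Net charge -1.
Molecular formula: C14H16ClFNO3-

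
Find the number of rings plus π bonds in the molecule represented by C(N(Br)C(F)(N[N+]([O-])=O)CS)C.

Molecular formula from the SMILES: C4H9BrFN3O2S.
DoU = (2C + 2 + N − H − X)/2 = (2·4 + 2 + 3 − 9 − 2)/2 = 2/2 = 1.
(Structurally: 0 ring(s) + 1 π bond(s) = 1.)

1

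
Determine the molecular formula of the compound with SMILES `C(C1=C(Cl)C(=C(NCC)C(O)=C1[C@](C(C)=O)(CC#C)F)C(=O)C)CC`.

Heavy atoms from the SMILES: 19 C, 1 Cl, 1 F, 1 N, 3 O.
Implicit hydrogens by atom environment:
  6 × C (aromatic): no H
  4 × C: 3 H each → 12
  4 × C: 2 H each → 8
  4 × C: no H
  2 × O: no H
  1 × C: 1 H
  1 × Cl: no H
  1 × F: no H
  1 × N: 1 H
  1 × O: 1 H
  Total hydrogens = 23.
Molecular formula: C19H23ClFNO3

C19H23ClFNO3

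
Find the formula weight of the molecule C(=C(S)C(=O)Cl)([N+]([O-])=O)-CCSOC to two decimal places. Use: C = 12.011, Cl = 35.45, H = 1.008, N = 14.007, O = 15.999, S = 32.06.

Molecular formula: C6H8ClNO4S2.
M = 6×12.011 + 1×35.45 + 8×1.008 + 1×14.007 + 4×15.999 + 2×32.06 = 257.70 g/mol.

257.70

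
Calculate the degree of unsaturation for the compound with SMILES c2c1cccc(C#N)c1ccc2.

9

Molecular formula from the SMILES: C11H7N.
DoU = (2C + 2 + N − H − X)/2 = (2·11 + 2 + 1 − 7 − 0)/2 = 18/2 = 9.
(Structurally: 2 ring(s) + 7 π bond(s) = 9.)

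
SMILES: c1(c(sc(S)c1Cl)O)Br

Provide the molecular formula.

Heavy atoms from the SMILES: 1 Br, 4 C, 1 Cl, 1 O, 2 S.
Implicit hydrogens by atom environment:
  4 × C (aromatic): no H
  1 × Br: no H
  1 × Cl: no H
  1 × O: 1 H
  1 × S: 1 H
  1 × S (aromatic): no H
  Total hydrogens = 2.
Molecular formula: C4H2BrClOS2

C4H2BrClOS2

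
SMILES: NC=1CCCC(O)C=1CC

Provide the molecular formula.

Heavy atoms from the SMILES: 8 C, 1 N, 1 O.
Implicit hydrogens by atom environment:
  4 × C: 2 H each → 8
  2 × C: no H
  1 × C: 3 H
  1 × C: 1 H
  1 × N: 2 H
  1 × O: 1 H
  Total hydrogens = 15.
Molecular formula: C8H15NO

C8H15NO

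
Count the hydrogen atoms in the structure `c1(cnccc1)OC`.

Hydrogens are implicit in SMILES; fill each atom to its normal valence:
  4 × C (aromatic): 1 H each → 4
  1 × C: 3 H
  1 × C (aromatic): no H
  1 × N (aromatic): no H
  1 × O: no H
  Total hydrogens = 7.

7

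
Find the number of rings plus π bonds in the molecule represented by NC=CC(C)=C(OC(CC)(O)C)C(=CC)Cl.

3

Molecular formula from the SMILES: C12H20ClNO2.
DoU = (2C + 2 + N − H − X)/2 = (2·12 + 2 + 1 − 20 − 1)/2 = 6/2 = 3.
(Structurally: 0 ring(s) + 3 π bond(s) = 3.)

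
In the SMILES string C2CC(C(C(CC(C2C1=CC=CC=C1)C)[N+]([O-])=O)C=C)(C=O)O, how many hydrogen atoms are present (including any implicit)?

23

Hydrogens are implicit in SMILES; fill each atom to its normal valence:
  6 × C: 1 H each → 6
  5 × C (aromatic): 1 H each → 5
  4 × C: 2 H each → 8
  2 × O: no H
  1 × C: 3 H
  1 × C: no H
  1 × C (aromatic): no H
  1 × N (charge +1): no H
  1 × O: 1 H
  1 × O (charge -1): no H
  Total hydrogens = 23.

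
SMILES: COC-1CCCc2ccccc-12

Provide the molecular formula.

Heavy atoms from the SMILES: 11 C, 1 O.
Implicit hydrogens by atom environment:
  4 × C (aromatic): 1 H each → 4
  3 × C: 2 H each → 6
  2 × C (aromatic): no H
  1 × C: 3 H
  1 × C: 1 H
  1 × O: no H
  Total hydrogens = 14.
Molecular formula: C11H14O

C11H14O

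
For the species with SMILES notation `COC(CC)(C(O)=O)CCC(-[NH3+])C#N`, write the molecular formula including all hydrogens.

Heavy atoms from the SMILES: 9 C, 2 N, 3 O.
Implicit hydrogens by atom environment:
  3 × C: 2 H each → 6
  3 × C: no H
  2 × C: 3 H each → 6
  2 × O: no H
  1 × C: 1 H
  1 × N (charge +1): 3 H
  1 × N: no H
  1 × O: 1 H
  Total hydrogens = 17.
Net charge +1.
Molecular formula: C9H17N2O3+

C9H17N2O3+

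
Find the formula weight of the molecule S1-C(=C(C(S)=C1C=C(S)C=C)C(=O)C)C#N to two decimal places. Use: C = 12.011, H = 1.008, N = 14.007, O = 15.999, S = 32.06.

Molecular formula: C11H9NOS3.
M = 11×12.011 + 9×1.008 + 1×14.007 + 1×15.999 + 3×32.06 = 267.38 g/mol.

267.38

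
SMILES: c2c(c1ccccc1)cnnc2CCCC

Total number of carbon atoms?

14

The symbol for carbon appears 14 times in the SMILES. Lowercase c denotes aromatic carbon and counts toward C.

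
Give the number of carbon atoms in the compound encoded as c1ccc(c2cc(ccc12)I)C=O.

The symbol for carbon appears 11 times in the SMILES. Lowercase c denotes aromatic carbon and counts toward C.

11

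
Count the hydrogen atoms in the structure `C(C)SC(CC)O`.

12

Hydrogens are implicit in SMILES; fill each atom to its normal valence:
  2 × C: 3 H each → 6
  2 × C: 2 H each → 4
  1 × C: 1 H
  1 × O: 1 H
  1 × S: no H
  Total hydrogens = 12.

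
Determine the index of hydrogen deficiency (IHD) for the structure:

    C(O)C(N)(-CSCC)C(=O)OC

Molecular formula from the SMILES: C7H15NO3S.
DoU = (2C + 2 + N − H − X)/2 = (2·7 + 2 + 1 − 15 − 0)/2 = 2/2 = 1.
(Structurally: 0 ring(s) + 1 π bond(s) = 1.)

1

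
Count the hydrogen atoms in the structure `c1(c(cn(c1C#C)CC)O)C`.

11

Hydrogens are implicit in SMILES; fill each atom to its normal valence:
  3 × C (aromatic): no H
  2 × C: 3 H each → 6
  1 × C: 2 H
  1 × C (aromatic): 1 H
  1 × C: 1 H
  1 × C: no H
  1 × N (aromatic): no H
  1 × O: 1 H
  Total hydrogens = 11.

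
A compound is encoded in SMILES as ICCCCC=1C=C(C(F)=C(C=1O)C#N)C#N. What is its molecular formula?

C12H10FIN2O

Heavy atoms from the SMILES: 12 C, 1 F, 1 I, 2 N, 1 O.
Implicit hydrogens by atom environment:
  5 × C (aromatic): no H
  4 × C: 2 H each → 8
  2 × C: no H
  2 × N: no H
  1 × C (aromatic): 1 H
  1 × F: no H
  1 × I: no H
  1 × O: 1 H
  Total hydrogens = 10.
Molecular formula: C12H10FIN2O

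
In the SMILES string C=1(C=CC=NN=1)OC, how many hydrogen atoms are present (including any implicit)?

Hydrogens are implicit in SMILES; fill each atom to its normal valence:
  3 × C (aromatic): 1 H each → 3
  2 × N (aromatic): no H
  1 × C: 3 H
  1 × C (aromatic): no H
  1 × O: no H
  Total hydrogens = 6.

6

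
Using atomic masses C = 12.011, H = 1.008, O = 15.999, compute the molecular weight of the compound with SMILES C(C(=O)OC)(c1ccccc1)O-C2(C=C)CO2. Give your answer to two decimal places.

Molecular formula: C13H14O4.
M = 13×12.011 + 14×1.008 + 4×15.999 = 234.25 g/mol.

234.25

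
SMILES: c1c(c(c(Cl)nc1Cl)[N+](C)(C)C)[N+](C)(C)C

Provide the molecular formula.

Heavy atoms from the SMILES: 11 C, 2 Cl, 3 N.
Implicit hydrogens by atom environment:
  6 × C: 3 H each → 18
  4 × C (aromatic): no H
  2 × Cl: no H
  2 × N (charge +1): no H
  1 × C (aromatic): 1 H
  1 × N (aromatic): no H
  Total hydrogens = 19.
Net charge +2.
Molecular formula: [C11H19Cl2N3]2+

[C11H19Cl2N3]2+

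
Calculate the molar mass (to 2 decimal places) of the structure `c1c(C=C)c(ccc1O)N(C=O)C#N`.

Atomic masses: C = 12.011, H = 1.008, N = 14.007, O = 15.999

188.19

Molecular formula: C10H8N2O2.
M = 10×12.011 + 8×1.008 + 2×14.007 + 2×15.999 = 188.19 g/mol.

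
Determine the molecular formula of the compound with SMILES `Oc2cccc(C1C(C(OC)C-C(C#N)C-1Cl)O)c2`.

C14H16ClNO3

Heavy atoms from the SMILES: 14 C, 1 Cl, 1 N, 3 O.
Implicit hydrogens by atom environment:
  5 × C: 1 H each → 5
  4 × C (aromatic): 1 H each → 4
  2 × C (aromatic): no H
  2 × O: 1 H each → 2
  1 × C: 3 H
  1 × C: 2 H
  1 × C: no H
  1 × Cl: no H
  1 × N: no H
  1 × O: no H
  Total hydrogens = 16.
Molecular formula: C14H16ClNO3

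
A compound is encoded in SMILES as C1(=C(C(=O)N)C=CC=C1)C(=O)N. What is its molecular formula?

Heavy atoms from the SMILES: 8 C, 2 N, 2 O.
Implicit hydrogens by atom environment:
  4 × C (aromatic): 1 H each → 4
  2 × C (aromatic): no H
  2 × C: no H
  2 × N: 2 H each → 4
  2 × O: no H
  Total hydrogens = 8.
Molecular formula: C8H8N2O2

C8H8N2O2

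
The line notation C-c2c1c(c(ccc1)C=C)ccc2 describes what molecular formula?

C13H12

Heavy atoms from the SMILES: 13 C.
Implicit hydrogens by atom environment:
  6 × C (aromatic): 1 H each → 6
  4 × C (aromatic): no H
  1 × C: 3 H
  1 × C: 2 H
  1 × C: 1 H
  Total hydrogens = 12.
Molecular formula: C13H12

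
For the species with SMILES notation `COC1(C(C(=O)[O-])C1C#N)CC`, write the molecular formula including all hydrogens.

Heavy atoms from the SMILES: 8 C, 1 N, 3 O.
Implicit hydrogens by atom environment:
  3 × C: no H
  2 × C: 3 H each → 6
  2 × C: 1 H each → 2
  2 × O: no H
  1 × C: 2 H
  1 × N: no H
  1 × O (charge -1): no H
  Total hydrogens = 10.
Net charge -1.
Molecular formula: C8H10NO3-

C8H10NO3-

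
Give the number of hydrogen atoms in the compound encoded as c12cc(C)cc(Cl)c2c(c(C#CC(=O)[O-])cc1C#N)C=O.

Hydrogens are implicit in SMILES; fill each atom to its normal valence:
  7 × C (aromatic): no H
  4 × C: no H
  3 × C (aromatic): 1 H each → 3
  2 × O: no H
  1 × C: 3 H
  1 × C: 1 H
  1 × Cl: no H
  1 × N: no H
  1 × O (charge -1): no H
  Total hydrogens = 7.

7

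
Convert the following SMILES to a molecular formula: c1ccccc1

C6H6

Heavy atoms from the SMILES: 6 C.
Implicit hydrogens by atom environment:
  6 × C (aromatic): 1 H each → 6
  Total hydrogens = 6.
Molecular formula: C6H6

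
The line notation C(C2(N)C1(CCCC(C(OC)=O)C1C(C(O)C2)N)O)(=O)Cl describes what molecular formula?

C13H21ClN2O5

Heavy atoms from the SMILES: 13 C, 1 Cl, 2 N, 5 O.
Implicit hydrogens by atom environment:
  4 × C: 2 H each → 8
  4 × C: 1 H each → 4
  4 × C: no H
  3 × O: no H
  2 × N: 2 H each → 4
  2 × O: 1 H each → 2
  1 × C: 3 H
  1 × Cl: no H
  Total hydrogens = 21.
Molecular formula: C13H21ClN2O5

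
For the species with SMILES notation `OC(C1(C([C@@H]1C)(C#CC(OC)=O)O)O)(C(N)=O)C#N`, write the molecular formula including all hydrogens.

Heavy atoms from the SMILES: 11 C, 2 N, 6 O.
Implicit hydrogens by atom environment:
  8 × C: no H
  3 × O: 1 H each → 3
  3 × O: no H
  2 × C: 3 H each → 6
  1 × C: 1 H
  1 × N: 2 H
  1 × N: no H
  Total hydrogens = 12.
Molecular formula: C11H12N2O6

C11H12N2O6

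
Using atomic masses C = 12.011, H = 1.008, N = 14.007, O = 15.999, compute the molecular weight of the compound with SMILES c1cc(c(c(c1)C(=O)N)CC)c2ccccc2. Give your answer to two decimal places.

Molecular formula: C15H15NO.
M = 15×12.011 + 15×1.008 + 1×14.007 + 1×15.999 = 225.29 g/mol.

225.29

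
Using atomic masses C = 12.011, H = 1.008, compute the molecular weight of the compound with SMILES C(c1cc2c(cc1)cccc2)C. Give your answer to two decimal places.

156.23

Molecular formula: C12H12.
M = 12×12.011 + 12×1.008 = 156.23 g/mol.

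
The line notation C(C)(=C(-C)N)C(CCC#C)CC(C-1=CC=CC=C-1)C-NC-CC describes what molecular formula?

C21H32N2

Heavy atoms from the SMILES: 21 C, 2 N.
Implicit hydrogens by atom environment:
  6 × C: 2 H each → 12
  5 × C (aromatic): 1 H each → 5
  3 × C: 3 H each → 9
  3 × C: 1 H each → 3
  3 × C: no H
  1 × C (aromatic): no H
  1 × N: 2 H
  1 × N: 1 H
  Total hydrogens = 32.
Molecular formula: C21H32N2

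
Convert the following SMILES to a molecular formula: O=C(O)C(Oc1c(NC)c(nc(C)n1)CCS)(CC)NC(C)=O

C14H22N4O4S

Heavy atoms from the SMILES: 14 C, 4 N, 4 O, 1 S.
Implicit hydrogens by atom environment:
  4 × C: 3 H each → 12
  4 × C (aromatic): no H
  3 × C: 2 H each → 6
  3 × C: no H
  3 × O: no H
  2 × N: 1 H each → 2
  2 × N (aromatic): no H
  1 × O: 1 H
  1 × S: 1 H
  Total hydrogens = 22.
Molecular formula: C14H22N4O4S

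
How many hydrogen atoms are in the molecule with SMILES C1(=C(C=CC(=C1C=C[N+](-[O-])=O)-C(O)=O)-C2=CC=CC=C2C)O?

13

Hydrogens are implicit in SMILES; fill each atom to its normal valence:
  6 × C (aromatic): 1 H each → 6
  6 × C (aromatic): no H
  2 × C: 1 H each → 2
  2 × O: 1 H each → 2
  2 × O: no H
  1 × C: 3 H
  1 × C: no H
  1 × N (charge +1): no H
  1 × O (charge -1): no H
  Total hydrogens = 13.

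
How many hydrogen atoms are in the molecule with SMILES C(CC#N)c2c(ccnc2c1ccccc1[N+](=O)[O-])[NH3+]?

13

Hydrogens are implicit in SMILES; fill each atom to its normal valence:
  6 × C (aromatic): 1 H each → 6
  5 × C (aromatic): no H
  2 × C: 2 H each → 4
  1 × C: no H
  1 × N (charge +1): 3 H
  1 × N (aromatic): no H
  1 × N: no H
  1 × N (charge +1): no H
  1 × O: no H
  1 × O (charge -1): no H
  Total hydrogens = 13.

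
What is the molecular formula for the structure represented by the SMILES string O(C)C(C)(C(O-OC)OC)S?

C6H14O4S

Heavy atoms from the SMILES: 6 C, 4 O, 1 S.
Implicit hydrogens by atom environment:
  4 × C: 3 H each → 12
  4 × O: no H
  1 × C: 1 H
  1 × C: no H
  1 × S: 1 H
  Total hydrogens = 14.
Molecular formula: C6H14O4S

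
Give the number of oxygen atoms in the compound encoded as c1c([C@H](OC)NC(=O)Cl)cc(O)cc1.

3

The symbol for oxygen appears 3 times in the SMILES.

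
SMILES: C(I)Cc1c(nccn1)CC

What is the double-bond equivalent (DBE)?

Molecular formula from the SMILES: C8H11IN2.
DoU = (2C + 2 + N − H − X)/2 = (2·8 + 2 + 2 − 11 − 1)/2 = 8/2 = 4.
(Structurally: 1 ring(s) + 3 π bond(s) = 4.)

4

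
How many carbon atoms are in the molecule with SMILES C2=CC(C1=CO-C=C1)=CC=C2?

10

The symbol for carbon appears 10 times in the SMILES.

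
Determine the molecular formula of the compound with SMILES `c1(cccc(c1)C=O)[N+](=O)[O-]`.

Heavy atoms from the SMILES: 7 C, 1 N, 3 O.
Implicit hydrogens by atom environment:
  4 × C (aromatic): 1 H each → 4
  2 × C (aromatic): no H
  2 × O: no H
  1 × C: 1 H
  1 × N (charge +1): no H
  1 × O (charge -1): no H
  Total hydrogens = 5.
Molecular formula: C7H5NO3

C7H5NO3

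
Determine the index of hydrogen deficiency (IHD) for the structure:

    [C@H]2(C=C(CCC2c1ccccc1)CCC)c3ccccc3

10

Molecular formula from the SMILES: C21H24.
DoU = (2C + 2 + N − H − X)/2 = (2·21 + 2 + 0 − 24 − 0)/2 = 20/2 = 10.
(Structurally: 3 ring(s) + 7 π bond(s) = 10.)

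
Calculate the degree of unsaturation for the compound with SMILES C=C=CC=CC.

3

Molecular formula from the SMILES: C6H8.
DoU = (2C + 2 + N − H − X)/2 = (2·6 + 2 + 0 − 8 − 0)/2 = 6/2 = 3.
(Structurally: 0 ring(s) + 3 π bond(s) = 3.)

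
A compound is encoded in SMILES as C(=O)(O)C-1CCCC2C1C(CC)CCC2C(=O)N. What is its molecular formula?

Heavy atoms from the SMILES: 14 C, 1 N, 3 O.
Implicit hydrogens by atom environment:
  6 × C: 2 H each → 12
  5 × C: 1 H each → 5
  2 × C: no H
  2 × O: no H
  1 × C: 3 H
  1 × N: 2 H
  1 × O: 1 H
  Total hydrogens = 23.
Molecular formula: C14H23NO3

C14H23NO3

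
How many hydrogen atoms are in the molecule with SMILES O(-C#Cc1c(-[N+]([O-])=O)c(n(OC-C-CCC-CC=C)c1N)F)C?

Hydrogens are implicit in SMILES; fill each atom to its normal valence:
  7 × C: 2 H each → 14
  4 × C (aromatic): no H
  3 × O: no H
  2 × C: no H
  1 × C: 3 H
  1 × C: 1 H
  1 × F: no H
  1 × N: 2 H
  1 × N (aromatic): no H
  1 × N (charge +1): no H
  1 × O (charge -1): no H
  Total hydrogens = 20.

20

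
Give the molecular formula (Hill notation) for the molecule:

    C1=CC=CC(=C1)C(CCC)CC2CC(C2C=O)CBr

C17H23BrO

Heavy atoms from the SMILES: 1 Br, 17 C, 1 O.
Implicit hydrogens by atom environment:
  5 × C: 2 H each → 10
  5 × C: 1 H each → 5
  5 × C (aromatic): 1 H each → 5
  1 × Br: no H
  1 × C: 3 H
  1 × C (aromatic): no H
  1 × O: no H
  Total hydrogens = 23.
Molecular formula: C17H23BrO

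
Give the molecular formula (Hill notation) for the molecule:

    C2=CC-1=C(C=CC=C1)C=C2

C10H8

Heavy atoms from the SMILES: 10 C.
Implicit hydrogens by atom environment:
  8 × C (aromatic): 1 H each → 8
  2 × C (aromatic): no H
  Total hydrogens = 8.
Molecular formula: C10H8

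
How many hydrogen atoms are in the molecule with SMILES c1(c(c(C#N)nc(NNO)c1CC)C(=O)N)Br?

10

Hydrogens are implicit in SMILES; fill each atom to its normal valence:
  5 × C (aromatic): no H
  2 × C: no H
  2 × N: 1 H each → 2
  1 × Br: no H
  1 × C: 3 H
  1 × C: 2 H
  1 × N: 2 H
  1 × N (aromatic): no H
  1 × N: no H
  1 × O: 1 H
  1 × O: no H
  Total hydrogens = 10.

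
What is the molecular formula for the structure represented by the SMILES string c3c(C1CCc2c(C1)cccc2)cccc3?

Heavy atoms from the SMILES: 16 C.
Implicit hydrogens by atom environment:
  9 × C (aromatic): 1 H each → 9
  3 × C: 2 H each → 6
  3 × C (aromatic): no H
  1 × C: 1 H
  Total hydrogens = 16.
Molecular formula: C16H16

C16H16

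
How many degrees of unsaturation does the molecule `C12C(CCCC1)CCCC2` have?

2

Molecular formula from the SMILES: C10H18.
DoU = (2C + 2 + N − H − X)/2 = (2·10 + 2 + 0 − 18 − 0)/2 = 4/2 = 2.
(Structurally: 2 ring(s) + 0 π bond(s) = 2.)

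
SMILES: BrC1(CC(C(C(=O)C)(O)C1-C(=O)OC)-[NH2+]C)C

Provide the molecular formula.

Heavy atoms from the SMILES: 1 Br, 11 C, 1 N, 4 O.
Implicit hydrogens by atom environment:
  4 × C: 3 H each → 12
  4 × C: no H
  3 × O: no H
  2 × C: 1 H each → 2
  1 × Br: no H
  1 × C: 2 H
  1 × N (charge +1): 2 H
  1 × O: 1 H
  Total hydrogens = 19.
Net charge +1.
Molecular formula: C11H19BrNO4+

C11H19BrNO4+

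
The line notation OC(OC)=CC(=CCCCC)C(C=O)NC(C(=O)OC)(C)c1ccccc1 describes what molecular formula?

Heavy atoms from the SMILES: 21 C, 1 N, 5 O.
Implicit hydrogens by atom environment:
  5 × C (aromatic): 1 H each → 5
  4 × C: 3 H each → 12
  4 × C: 1 H each → 4
  4 × C: no H
  4 × O: no H
  3 × C: 2 H each → 6
  1 × C (aromatic): no H
  1 × N: 1 H
  1 × O: 1 H
  Total hydrogens = 29.
Molecular formula: C21H29NO5

C21H29NO5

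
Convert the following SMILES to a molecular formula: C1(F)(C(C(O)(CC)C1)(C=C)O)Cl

C8H12ClFO2

Heavy atoms from the SMILES: 8 C, 1 Cl, 1 F, 2 O.
Implicit hydrogens by atom environment:
  3 × C: 2 H each → 6
  3 × C: no H
  2 × O: 1 H each → 2
  1 × C: 3 H
  1 × C: 1 H
  1 × Cl: no H
  1 × F: no H
  Total hydrogens = 12.
Molecular formula: C8H12ClFO2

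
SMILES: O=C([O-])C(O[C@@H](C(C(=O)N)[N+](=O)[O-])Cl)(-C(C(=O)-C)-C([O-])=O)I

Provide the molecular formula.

Heavy atoms from the SMILES: 9 C, 1 Cl, 1 I, 2 N, 9 O.
Implicit hydrogens by atom environment:
  6 × O: no H
  5 × C: no H
  3 × C: 1 H each → 3
  3 × O (charge -1): no H
  1 × C: 3 H
  1 × Cl: no H
  1 × I: no H
  1 × N: 2 H
  1 × N (charge +1): no H
  Total hydrogens = 8.
Net charge -2.
Molecular formula: [C9H8ClIN2O9]2-

[C9H8ClIN2O9]2-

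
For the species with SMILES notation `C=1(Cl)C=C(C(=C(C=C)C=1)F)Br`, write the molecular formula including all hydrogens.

Heavy atoms from the SMILES: 1 Br, 8 C, 1 Cl, 1 F.
Implicit hydrogens by atom environment:
  4 × C (aromatic): no H
  2 × C (aromatic): 1 H each → 2
  1 × Br: no H
  1 × C: 2 H
  1 × C: 1 H
  1 × Cl: no H
  1 × F: no H
  Total hydrogens = 5.
Molecular formula: C8H5BrClF

C8H5BrClF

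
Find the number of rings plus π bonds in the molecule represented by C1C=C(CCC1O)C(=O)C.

Molecular formula from the SMILES: C8H12O2.
DoU = (2C + 2 + N − H − X)/2 = (2·8 + 2 + 0 − 12 − 0)/2 = 6/2 = 3.
(Structurally: 1 ring(s) + 2 π bond(s) = 3.)

3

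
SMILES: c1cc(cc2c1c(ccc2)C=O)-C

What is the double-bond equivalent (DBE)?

Molecular formula from the SMILES: C12H10O.
DoU = (2C + 2 + N − H − X)/2 = (2·12 + 2 + 0 − 10 − 0)/2 = 16/2 = 8.
(Structurally: 2 ring(s) + 6 π bond(s) = 8.)

8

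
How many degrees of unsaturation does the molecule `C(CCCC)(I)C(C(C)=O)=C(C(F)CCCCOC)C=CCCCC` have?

3

Molecular formula from the SMILES: C21H36FIO2.
DoU = (2C + 2 + N − H − X)/2 = (2·21 + 2 + 0 − 36 − 2)/2 = 6/2 = 3.
(Structurally: 0 ring(s) + 3 π bond(s) = 3.)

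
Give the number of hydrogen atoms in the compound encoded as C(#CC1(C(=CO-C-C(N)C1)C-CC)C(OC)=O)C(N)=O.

Hydrogens are implicit in SMILES; fill each atom to its normal valence:
  6 × C: no H
  4 × C: 2 H each → 8
  4 × O: no H
  2 × C: 3 H each → 6
  2 × C: 1 H each → 2
  2 × N: 2 H each → 4
  Total hydrogens = 20.

20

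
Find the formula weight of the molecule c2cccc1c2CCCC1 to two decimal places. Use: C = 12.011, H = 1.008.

Molecular formula: C10H12.
M = 10×12.011 + 12×1.008 = 132.21 g/mol.

132.21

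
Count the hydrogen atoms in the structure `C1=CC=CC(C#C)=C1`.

6

Hydrogens are implicit in SMILES; fill each atom to its normal valence:
  5 × C (aromatic): 1 H each → 5
  1 × C: 1 H
  1 × C (aromatic): no H
  1 × C: no H
  Total hydrogens = 6.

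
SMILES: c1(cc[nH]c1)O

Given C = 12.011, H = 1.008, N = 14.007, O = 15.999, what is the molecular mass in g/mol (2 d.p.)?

Molecular formula: C4H5NO.
M = 4×12.011 + 5×1.008 + 1×14.007 + 1×15.999 = 83.09 g/mol.

83.09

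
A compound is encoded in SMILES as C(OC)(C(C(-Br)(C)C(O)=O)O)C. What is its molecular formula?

C7H13BrO4

Heavy atoms from the SMILES: 1 Br, 7 C, 4 O.
Implicit hydrogens by atom environment:
  3 × C: 3 H each → 9
  2 × C: 1 H each → 2
  2 × C: no H
  2 × O: 1 H each → 2
  2 × O: no H
  1 × Br: no H
  Total hydrogens = 13.
Molecular formula: C7H13BrO4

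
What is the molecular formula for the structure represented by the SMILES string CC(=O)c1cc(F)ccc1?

Heavy atoms from the SMILES: 8 C, 1 F, 1 O.
Implicit hydrogens by atom environment:
  4 × C (aromatic): 1 H each → 4
  2 × C (aromatic): no H
  1 × C: 3 H
  1 × C: no H
  1 × F: no H
  1 × O: no H
  Total hydrogens = 7.
Molecular formula: C8H7FO

C8H7FO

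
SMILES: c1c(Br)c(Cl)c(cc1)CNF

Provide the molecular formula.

Heavy atoms from the SMILES: 1 Br, 7 C, 1 Cl, 1 F, 1 N.
Implicit hydrogens by atom environment:
  3 × C (aromatic): 1 H each → 3
  3 × C (aromatic): no H
  1 × Br: no H
  1 × C: 2 H
  1 × Cl: no H
  1 × F: no H
  1 × N: 1 H
  Total hydrogens = 6.
Molecular formula: C7H6BrClFN

C7H6BrClFN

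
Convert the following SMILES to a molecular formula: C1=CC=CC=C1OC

Heavy atoms from the SMILES: 7 C, 1 O.
Implicit hydrogens by atom environment:
  5 × C (aromatic): 1 H each → 5
  1 × C: 3 H
  1 × C (aromatic): no H
  1 × O: no H
  Total hydrogens = 8.
Molecular formula: C7H8O

C7H8O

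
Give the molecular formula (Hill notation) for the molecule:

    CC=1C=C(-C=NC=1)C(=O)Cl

Heavy atoms from the SMILES: 7 C, 1 Cl, 1 N, 1 O.
Implicit hydrogens by atom environment:
  3 × C (aromatic): 1 H each → 3
  2 × C (aromatic): no H
  1 × C: 3 H
  1 × C: no H
  1 × Cl: no H
  1 × N (aromatic): no H
  1 × O: no H
  Total hydrogens = 6.
Molecular formula: C7H6ClNO

C7H6ClNO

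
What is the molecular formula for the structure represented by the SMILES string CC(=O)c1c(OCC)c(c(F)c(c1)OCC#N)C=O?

Heavy atoms from the SMILES: 13 C, 1 F, 1 N, 4 O.
Implicit hydrogens by atom environment:
  5 × C (aromatic): no H
  4 × O: no H
  2 × C: 3 H each → 6
  2 × C: 2 H each → 4
  2 × C: no H
  1 × C (aromatic): 1 H
  1 × C: 1 H
  1 × F: no H
  1 × N: no H
  Total hydrogens = 12.
Molecular formula: C13H12FNO4

C13H12FNO4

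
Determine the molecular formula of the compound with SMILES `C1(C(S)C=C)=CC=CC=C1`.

C9H10S

Heavy atoms from the SMILES: 9 C, 1 S.
Implicit hydrogens by atom environment:
  5 × C (aromatic): 1 H each → 5
  2 × C: 1 H each → 2
  1 × C: 2 H
  1 × C (aromatic): no H
  1 × S: 1 H
  Total hydrogens = 10.
Molecular formula: C9H10S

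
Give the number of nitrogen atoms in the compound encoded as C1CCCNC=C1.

1

The symbol for nitrogen appears 1 time in the SMILES.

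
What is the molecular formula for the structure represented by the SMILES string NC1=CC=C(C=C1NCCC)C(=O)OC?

C11H16N2O2

Heavy atoms from the SMILES: 11 C, 2 N, 2 O.
Implicit hydrogens by atom environment:
  3 × C (aromatic): 1 H each → 3
  3 × C (aromatic): no H
  2 × C: 3 H each → 6
  2 × C: 2 H each → 4
  2 × O: no H
  1 × C: no H
  1 × N: 2 H
  1 × N: 1 H
  Total hydrogens = 16.
Molecular formula: C11H16N2O2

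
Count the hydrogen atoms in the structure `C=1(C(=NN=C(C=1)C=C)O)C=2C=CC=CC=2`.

10

Hydrogens are implicit in SMILES; fill each atom to its normal valence:
  6 × C (aromatic): 1 H each → 6
  4 × C (aromatic): no H
  2 × N (aromatic): no H
  1 × C: 2 H
  1 × C: 1 H
  1 × O: 1 H
  Total hydrogens = 10.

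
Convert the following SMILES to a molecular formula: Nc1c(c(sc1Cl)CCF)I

C6H6ClFINS

Heavy atoms from the SMILES: 6 C, 1 Cl, 1 F, 1 I, 1 N, 1 S.
Implicit hydrogens by atom environment:
  4 × C (aromatic): no H
  2 × C: 2 H each → 4
  1 × Cl: no H
  1 × F: no H
  1 × I: no H
  1 × N: 2 H
  1 × S (aromatic): no H
  Total hydrogens = 6.
Molecular formula: C6H6ClFINS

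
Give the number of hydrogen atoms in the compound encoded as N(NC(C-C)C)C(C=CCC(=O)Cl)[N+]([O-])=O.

Hydrogens are implicit in SMILES; fill each atom to its normal valence:
  4 × C: 1 H each → 4
  2 × C: 3 H each → 6
  2 × C: 2 H each → 4
  2 × N: 1 H each → 2
  2 × O: no H
  1 × C: no H
  1 × Cl: no H
  1 × N (charge +1): no H
  1 × O (charge -1): no H
  Total hydrogens = 16.

16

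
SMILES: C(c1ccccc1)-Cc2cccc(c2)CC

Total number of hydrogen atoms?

Hydrogens are implicit in SMILES; fill each atom to its normal valence:
  9 × C (aromatic): 1 H each → 9
  3 × C: 2 H each → 6
  3 × C (aromatic): no H
  1 × C: 3 H
  Total hydrogens = 18.

18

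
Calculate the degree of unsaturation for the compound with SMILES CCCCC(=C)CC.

Molecular formula from the SMILES: C8H16.
DoU = (2C + 2 + N − H − X)/2 = (2·8 + 2 + 0 − 16 − 0)/2 = 2/2 = 1.
(Structurally: 0 ring(s) + 1 π bond(s) = 1.)

1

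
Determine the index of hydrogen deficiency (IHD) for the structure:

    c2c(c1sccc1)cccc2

Molecular formula from the SMILES: C10H8S.
DoU = (2C + 2 + N − H − X)/2 = (2·10 + 2 + 0 − 8 − 0)/2 = 14/2 = 7.
(Structurally: 2 ring(s) + 5 π bond(s) = 7.)

7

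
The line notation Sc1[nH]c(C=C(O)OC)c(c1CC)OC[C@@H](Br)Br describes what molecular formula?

Heavy atoms from the SMILES: 2 Br, 11 C, 1 N, 3 O, 1 S.
Implicit hydrogens by atom environment:
  4 × C (aromatic): no H
  2 × Br: no H
  2 × C: 3 H each → 6
  2 × C: 2 H each → 4
  2 × C: 1 H each → 2
  2 × O: no H
  1 × C: no H
  1 × N (aromatic): 1 H
  1 × O: 1 H
  1 × S: 1 H
  Total hydrogens = 15.
Molecular formula: C11H15Br2NO3S

C11H15Br2NO3S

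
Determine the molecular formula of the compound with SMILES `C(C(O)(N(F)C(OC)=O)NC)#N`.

Heavy atoms from the SMILES: 5 C, 1 F, 3 N, 3 O.
Implicit hydrogens by atom environment:
  3 × C: no H
  2 × C: 3 H each → 6
  2 × N: no H
  2 × O: no H
  1 × F: no H
  1 × N: 1 H
  1 × O: 1 H
  Total hydrogens = 8.
Molecular formula: C5H8FN3O3

C5H8FN3O3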